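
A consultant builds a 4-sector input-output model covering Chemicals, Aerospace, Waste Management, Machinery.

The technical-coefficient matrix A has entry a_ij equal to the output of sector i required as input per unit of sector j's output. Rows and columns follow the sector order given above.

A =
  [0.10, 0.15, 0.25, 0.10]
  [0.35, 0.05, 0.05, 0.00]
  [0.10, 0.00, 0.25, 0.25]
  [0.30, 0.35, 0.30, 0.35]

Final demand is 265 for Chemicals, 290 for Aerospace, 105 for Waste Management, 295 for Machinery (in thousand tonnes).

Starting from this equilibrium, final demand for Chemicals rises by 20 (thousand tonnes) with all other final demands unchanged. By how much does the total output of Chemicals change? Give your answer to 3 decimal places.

I − A =
  [   0.90    -0.15    -0.25    -0.10]
  [  -0.35     0.95    -0.05     0.00]
  [  -0.10     0.00     0.75    -0.25]
  [  -0.30    -0.35    -0.30     0.65]
Compute the cofactors C_ij = (−1)^(i+j)·(3×3 minor ij) of I−A; the adjugate is their transpose:
adj(I−A) = Cᵀ =
  [ 0.387500   0.110000   0.189500   0.132500]
  [ 0.151375   0.310750   0.095125   0.059875]
  [ 0.163625   0.103250   0.480875   0.210125]
  [ 0.335875   0.265750   0.360625   0.577375]
det(I−A) = Σ_j (I−A)_1j·C_1j = (0.90)(0.387500) + (-0.15)(0.151375) + (-0.25)(0.163625) + (-0.10)(0.335875) = 0.25155
(I − A)⁻¹ = adj(I−A) / det(I−A) ≈
  [   1.5404     0.4373     0.7533     0.5267]
  [   0.6018     1.2353     0.3782     0.2380]
  [   0.6505     0.4105     1.9116     0.8353]
  [   1.3352     1.0565     1.4336     2.2953]
Δx = (I − A)⁻¹ Δd with Δd having +20 in the Chemicals component and 0 elsewhere.
So Δx_C = L_CC · (+20), where L_CC = adj(I−A)_CC / det(I−A) = 0.387500 / 0.25155.
Δx_C = 0.387500 × (+20) / 0.25155 = 7.75 / 0.25155 ≈ 30.809.

Δx_C = 30.809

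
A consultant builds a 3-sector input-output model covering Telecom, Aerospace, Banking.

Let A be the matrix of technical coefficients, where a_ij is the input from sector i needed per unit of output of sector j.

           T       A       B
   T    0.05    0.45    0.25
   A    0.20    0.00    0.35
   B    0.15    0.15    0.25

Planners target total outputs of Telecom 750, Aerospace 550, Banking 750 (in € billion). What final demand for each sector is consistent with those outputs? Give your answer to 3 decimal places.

I − A =
  [   0.95    -0.45    -0.25]
  [  -0.20     1.00    -0.35]
  [  -0.15    -0.15     0.75]
d = (I − A) x:
  d_T = (+0.95)·750 + (-0.45)·550 + (-0.25)·750 = 277.500
  d_A = (-0.20)·750 + (+1.00)·550 + (-0.35)·750 = 137.500
  d_B = (-0.15)·750 + (-0.15)·550 + (+0.75)·750 = 367.500

d_T = 277.500, d_A = 137.500, d_B = 367.500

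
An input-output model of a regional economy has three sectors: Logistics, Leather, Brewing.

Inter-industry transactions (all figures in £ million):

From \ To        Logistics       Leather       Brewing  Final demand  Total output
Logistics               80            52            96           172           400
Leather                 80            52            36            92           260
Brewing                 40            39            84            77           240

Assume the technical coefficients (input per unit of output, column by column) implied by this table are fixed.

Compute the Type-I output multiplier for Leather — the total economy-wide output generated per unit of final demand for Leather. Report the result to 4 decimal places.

m_2 = 2.4923

Technical coefficients a_ij = z_ij / X_j:
  a_11 = 80/400 = 0.20, a_21 = 80/400 = 0.20, a_31 = 40/400 = 0.10
  a_12 = 52/260 = 0.20, a_22 = 52/260 = 0.20, a_32 = 39/260 = 0.15
  a_13 = 96/240 = 0.40, a_23 = 36/240 = 0.15, a_33 = 84/240 = 0.35
I − A =
  [   0.80    -0.20    -0.40]
  [  -0.20     0.80    -0.15]
  [  -0.10    -0.15     0.65]
Cofactors of I−A, C_ij = (−1)^(i+j)·(minor ij) (rows/columns in the sector order above):
  C_11 = (0.80)(0.65) − (-0.15)(-0.15) = 0.4975
  C_12 = −[(-0.20)(0.65) − (-0.15)(-0.10)] = 0.1450
  C_13 = (-0.20)(-0.15) − (0.80)(-0.10) = 0.1100
  C_21 = −[(-0.20)(0.65) − (-0.40)(-0.15)] = 0.1900
  C_22 = (0.80)(0.65) − (-0.40)(-0.10) = 0.4800
  C_23 = −[(0.80)(-0.15) − (-0.20)(-0.10)] = 0.1400
  C_31 = (-0.20)(-0.15) − (-0.40)(0.80) = 0.3500
  C_32 = −[(0.80)(-0.15) − (-0.40)(-0.20)] = 0.2000
  C_33 = (0.80)(0.80) − (-0.20)(-0.20) = 0.6000
det(I−A) = Σ_j (I−A)_1j·C_1j = (0.80)(0.4975) + (-0.20)(0.1450) + (-0.40)(0.1100) = 0.3250
adj(I−A) = Cᵀ =
  [ 0.4975   0.1900   0.3500]
  [ 0.1450   0.4800   0.2000]
  [ 0.1100   0.1400   0.6000]
(I − A)⁻¹ = adj(I−A) / det(I−A) ≈
  [   1.53077     0.58462     1.07692]
  [   0.44615     1.47692     0.61538]
  [   0.33846     0.43077     1.84615]
The output multiplier for sector j is the column-j sum of the Leontief inverse (I − A)⁻¹ = adj(I−A) / det(I−A).
Column 2 of adj(I−A): (0.1900, 0.4800, 0.1400); det(I−A) = 0.3250.
m_2 = (0.1900 + 0.4800 + 0.1400) / 0.3250 = 0.81 / 0.3250 ≈ 2.4923.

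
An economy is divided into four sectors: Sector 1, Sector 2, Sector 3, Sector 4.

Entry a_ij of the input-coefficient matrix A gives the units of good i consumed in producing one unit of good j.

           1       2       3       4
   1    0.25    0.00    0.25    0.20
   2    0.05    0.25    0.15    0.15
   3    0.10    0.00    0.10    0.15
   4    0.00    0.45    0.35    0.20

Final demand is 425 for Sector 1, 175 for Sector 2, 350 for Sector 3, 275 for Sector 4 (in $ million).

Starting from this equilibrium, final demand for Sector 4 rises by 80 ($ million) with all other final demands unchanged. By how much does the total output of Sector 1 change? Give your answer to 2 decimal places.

I − A =
  [   0.75     0.00    -0.25    -0.20]
  [  -0.05     0.75    -0.15    -0.15]
  [  -0.10     0.00     0.90    -0.15]
  [   0.00    -0.45    -0.35     0.80]
Compute the cofactors C_ij = (−1)^(i+j)·(3×3 minor ij) of I−A; the adjugate is their transpose:
adj(I−A) = Cᵀ =
  [ 0.429750   0.097875   0.199125   0.163125]
  [ 0.050625   0.473625   0.142875   0.128250]
  [ 0.056625   0.059625   0.394875   0.099375]
  [ 0.053250   0.292500   0.253125   0.487500]
det(I−A) = Σ_j (I−A)_1j·C_1j = (0.75)(0.429750) + (0.00)(0.050625) + (-0.25)(0.056625) + (-0.20)(0.053250) = 0.29750625
(I − A)⁻¹ = adj(I−A) / det(I−A) ≈
  [   1.4445     0.3290     0.6693     0.5483]
  [   0.1702     1.5920     0.4802     0.4311]
  [   0.1903     0.2004     1.3273     0.3340]
  [   0.1790     0.9832     0.8508     1.6386]
Δx = (I − A)⁻¹ Δd with Δd having +80 in the Sector 4 component and 0 elsewhere.
So Δx_1 = L_14 · (+80), where L_14 = adj(I−A)_14 / det(I−A) = 0.163125 / 0.29750625.
Δx_1 = 0.163125 × (+80) / 0.29750625 = 13.05 / 0.29750625 ≈ 43.86.

Δx_1 = 43.86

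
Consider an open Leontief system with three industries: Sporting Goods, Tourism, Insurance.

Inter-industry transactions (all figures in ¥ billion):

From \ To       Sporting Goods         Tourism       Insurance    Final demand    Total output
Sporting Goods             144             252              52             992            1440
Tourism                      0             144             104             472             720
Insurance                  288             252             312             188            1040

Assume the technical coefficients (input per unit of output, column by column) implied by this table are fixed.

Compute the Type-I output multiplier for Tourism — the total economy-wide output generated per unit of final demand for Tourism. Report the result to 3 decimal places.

m_2 = 2.770

Technical coefficients a_ij = z_ij / X_j:
  a_11 = 144/1440 = 0.10, a_21 = 0/1440 = 0.00, a_31 = 288/1440 = 0.20
  a_12 = 252/720 = 0.35, a_22 = 144/720 = 0.20, a_32 = 252/720 = 0.35
  a_13 = 52/1040 = 0.05, a_23 = 104/1040 = 0.10, a_33 = 312/1040 = 0.30
I − A =
  [   0.90    -0.35    -0.05]
  [   0.00     0.80    -0.10]
  [  -0.20    -0.35     0.70]
Cofactors of I−A, C_ij = (−1)^(i+j)·(minor ij) (rows/columns in the sector order above):
  C_11 = (0.80)(0.70) − (-0.10)(-0.35) = 0.5250
  C_12 = −[(0.00)(0.70) − (-0.10)(-0.20)] = 0.0200
  C_13 = (0.00)(-0.35) − (0.80)(-0.20) = 0.1600
  C_21 = −[(-0.35)(0.70) − (-0.05)(-0.35)] = 0.2625
  C_22 = (0.90)(0.70) − (-0.05)(-0.20) = 0.6200
  C_23 = −[(0.90)(-0.35) − (-0.35)(-0.20)] = 0.3850
  C_31 = (-0.35)(-0.10) − (-0.05)(0.80) = 0.0750
  C_32 = −[(0.90)(-0.10) − (-0.05)(0.00)] = 0.0900
  C_33 = (0.90)(0.80) − (-0.35)(0.00) = 0.7200
det(I−A) = Σ_j (I−A)_1j·C_1j = (0.90)(0.5250) + (-0.35)(0.0200) + (-0.05)(0.1600) = 0.4575
adj(I−A) = Cᵀ =
  [ 0.5250   0.2625   0.0750]
  [ 0.0200   0.6200   0.0900]
  [ 0.1600   0.3850   0.7200]
(I − A)⁻¹ = adj(I−A) / det(I−A) ≈
  [   1.1475     0.5738     0.1639]
  [   0.0437     1.3552     0.1967]
  [   0.3497     0.8415     1.5738]
The output multiplier for sector j is the column-j sum of the Leontief inverse (I − A)⁻¹ = adj(I−A) / det(I−A).
Column 2 of adj(I−A): (0.2625, 0.6200, 0.3850); det(I−A) = 0.4575.
m_2 = (0.2625 + 0.6200 + 0.3850) / 0.4575 = 1.2675 / 0.4575 ≈ 2.770.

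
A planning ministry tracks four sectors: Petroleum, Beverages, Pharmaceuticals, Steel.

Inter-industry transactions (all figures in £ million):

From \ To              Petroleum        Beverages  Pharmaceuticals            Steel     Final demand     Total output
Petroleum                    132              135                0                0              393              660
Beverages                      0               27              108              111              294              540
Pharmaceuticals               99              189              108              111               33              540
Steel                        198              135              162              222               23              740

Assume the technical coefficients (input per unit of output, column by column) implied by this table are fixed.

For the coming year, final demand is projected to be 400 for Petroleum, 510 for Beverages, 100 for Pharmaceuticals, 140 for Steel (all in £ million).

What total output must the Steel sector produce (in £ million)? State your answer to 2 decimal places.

Technical coefficients a_ij = z_ij / X_j:
  a_11 = 132/660 = 0.20, a_21 = 0/660 = 0.00, a_31 = 99/660 = 0.15, a_41 = 198/660 = 0.30
  a_12 = 135/540 = 0.25, a_22 = 27/540 = 0.05, a_32 = 189/540 = 0.35, a_42 = 135/540 = 0.25
  a_13 = 0/540 = 0.00, a_23 = 108/540 = 0.20, a_33 = 108/540 = 0.20, a_43 = 162/540 = 0.30
  a_14 = 0/740 = 0.00, a_24 = 111/740 = 0.15, a_34 = 111/740 = 0.15, a_44 = 222/740 = 0.30
I − A =
  [   0.80    -0.25     0.00     0.00]
  [   0.00     0.95    -0.20    -0.15]
  [  -0.15    -0.35     0.80    -0.15]
  [  -0.30    -0.25    -0.30     0.70]
Compute the cofactors C_ij = (−1)^(i+j)·(3×3 minor ij) of I−A; the adjugate is their transpose:
adj(I−A) = Cᵀ =
  [ 0.387000   0.128750   0.046250   0.037500]
  [ 0.072750   0.412000   0.148000   0.120000]
  [ 0.152625   0.263500   0.490750   0.161625]
  [ 0.257250   0.315250   0.283000   0.544500]
det(I−A) = Σ_j (I−A)_1j·C_1j = (0.80)(0.387000) + (-0.25)(0.072750) + (0.00)(0.152625) + (0.00)(0.257250) = 0.2914125
(I − A)⁻¹ = adj(I−A) / det(I−A) ≈
  [   1.3280     0.4418     0.1587     0.1287]
  [   0.2496     1.4138     0.5079     0.4118]
  [   0.5237     0.9042     1.6840     0.5546]
  [   0.8828     1.0818     0.9711     1.8685]
x = (I − A)⁻¹ d = adj(I−A)·d / det(I−A), with det(I−A) = 0.2914125:
  x_1 = (0.387000·400 + 0.128750·510 + 0.046250·100 + 0.037500·140) / 0.2914125 = 230.3375 / 0.2914125 ≈ 790.42
  x_2 = (0.072750·400 + 0.412000·510 + 0.148000·100 + 0.120000·140) / 0.2914125 = 270.82 / 0.2914125 ≈ 929.34
  x_3 = (0.152625·400 + 0.263500·510 + 0.490750·100 + 0.161625·140) / 0.2914125 = 267.1375 / 0.2914125 ≈ 916.70
  x_4 = (0.257250·400 + 0.315250·510 + 0.283000·100 + 0.544500·140) / 0.2914125 = 368.2075 / 0.2914125 ≈ 1263.53

x_4 = 1263.53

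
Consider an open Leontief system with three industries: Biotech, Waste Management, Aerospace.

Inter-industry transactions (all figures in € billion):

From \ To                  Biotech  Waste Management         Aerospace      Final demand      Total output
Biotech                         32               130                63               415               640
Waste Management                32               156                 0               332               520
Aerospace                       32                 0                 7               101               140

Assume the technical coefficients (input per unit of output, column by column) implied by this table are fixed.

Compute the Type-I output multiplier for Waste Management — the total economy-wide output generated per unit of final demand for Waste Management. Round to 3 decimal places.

m_W = 1.870

Technical coefficients a_ij = z_ij / X_j:
  a_BB = 32/640 = 0.05, a_WB = 32/640 = 0.05, a_AB = 32/640 = 0.05
  a_BW = 130/520 = 0.25, a_WW = 156/520 = 0.30, a_AW = 0/520 = 0.00
  a_BA = 63/140 = 0.45, a_WA = 0/140 = 0.00, a_AA = 7/140 = 0.05
I − A =
  [   0.95    -0.25    -0.45]
  [  -0.05     0.70     0.00]
  [  -0.05     0.00     0.95]
Cofactors of I−A, C_ij = (−1)^(i+j)·(minor ij) (rows/columns in the sector order above):
  C_11 = (0.70)(0.95) − (0.00)(0.00) = 0.6650
  C_12 = −[(-0.05)(0.95) − (0.00)(-0.05)] = 0.0475
  C_13 = (-0.05)(0.00) − (0.70)(-0.05) = 0.0350
  C_21 = −[(-0.25)(0.95) − (-0.45)(0.00)] = 0.2375
  C_22 = (0.95)(0.95) − (-0.45)(-0.05) = 0.8800
  C_23 = −[(0.95)(0.00) − (-0.25)(-0.05)] = 0.0125
  C_31 = (-0.25)(0.00) − (-0.45)(0.70) = 0.3150
  C_32 = −[(0.95)(0.00) − (-0.45)(-0.05)] = 0.0225
  C_33 = (0.95)(0.70) − (-0.25)(-0.05) = 0.6525
det(I−A) = Σ_j (I−A)_1j·C_1j = (0.95)(0.6650) + (-0.25)(0.0475) + (-0.45)(0.0350) = 0.604125
adj(I−A) = Cᵀ =
  [ 0.6650   0.2375   0.3150]
  [ 0.0475   0.8800   0.0225]
  [ 0.0350   0.0125   0.6525]
(I − A)⁻¹ = adj(I−A) / det(I−A) ≈
  [   1.1008     0.3931     0.5214]
  [   0.0786     1.4567     0.0372]
  [   0.0579     0.0207     1.0801]
The output multiplier for sector j is the column-j sum of the Leontief inverse (I − A)⁻¹ = adj(I−A) / det(I−A).
Column W of adj(I−A): (0.2375, 0.8800, 0.0125); det(I−A) = 0.604125.
m_W = (0.2375 + 0.8800 + 0.0125) / 0.604125 = 1.13 / 0.604125 ≈ 1.870.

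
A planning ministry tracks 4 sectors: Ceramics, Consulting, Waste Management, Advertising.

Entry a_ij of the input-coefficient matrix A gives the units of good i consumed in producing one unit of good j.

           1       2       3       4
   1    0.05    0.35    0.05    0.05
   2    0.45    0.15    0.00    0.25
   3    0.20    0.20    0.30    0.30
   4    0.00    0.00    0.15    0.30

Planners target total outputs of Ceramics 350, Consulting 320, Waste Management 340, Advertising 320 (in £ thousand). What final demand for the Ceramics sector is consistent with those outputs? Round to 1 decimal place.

d_1 = 187.5

I − A =
  [   0.95    -0.35    -0.05    -0.05]
  [  -0.45     0.85     0.00    -0.25]
  [  -0.20    -0.20     0.70    -0.30]
  [   0.00     0.00    -0.15     0.70]
d = (I − A) x:
  d_1 = (+0.95)·350 + (-0.35)·320 + (-0.05)·340 + (-0.05)·320 = 187.5
  d_2 = (-0.45)·350 + (+0.85)·320 + (+0.00)·340 + (-0.25)·320 = 34.5
  d_3 = (-0.20)·350 + (-0.20)·320 + (+0.70)·340 + (-0.30)·320 = 8.0
  d_4 = (+0.00)·350 + (+0.00)·320 + (-0.15)·340 + (+0.70)·320 = 173.0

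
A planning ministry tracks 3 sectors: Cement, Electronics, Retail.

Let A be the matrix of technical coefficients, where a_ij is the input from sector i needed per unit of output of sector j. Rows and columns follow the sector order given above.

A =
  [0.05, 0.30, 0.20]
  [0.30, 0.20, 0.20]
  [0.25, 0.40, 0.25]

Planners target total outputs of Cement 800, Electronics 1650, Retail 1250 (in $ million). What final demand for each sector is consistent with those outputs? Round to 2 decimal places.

d_C = 15.00, d_E = 830.00, d_R = 77.50

I − A =
  [   0.95    -0.30    -0.20]
  [  -0.30     0.80    -0.20]
  [  -0.25    -0.40     0.75]
d = (I − A) x:
  d_C = (+0.95)·800 + (-0.30)·1650 + (-0.20)·1250 = 15.00
  d_E = (-0.30)·800 + (+0.80)·1650 + (-0.20)·1250 = 830.00
  d_R = (-0.25)·800 + (-0.40)·1650 + (+0.75)·1250 = 77.50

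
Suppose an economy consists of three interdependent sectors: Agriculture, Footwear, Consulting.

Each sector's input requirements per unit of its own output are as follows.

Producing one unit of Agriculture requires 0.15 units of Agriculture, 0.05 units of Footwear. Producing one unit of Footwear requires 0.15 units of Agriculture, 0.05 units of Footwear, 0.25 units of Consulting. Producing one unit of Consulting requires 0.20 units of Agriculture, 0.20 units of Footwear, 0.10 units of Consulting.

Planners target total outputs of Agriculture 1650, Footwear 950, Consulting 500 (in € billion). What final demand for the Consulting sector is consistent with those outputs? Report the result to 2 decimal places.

I − A =
  [   0.85    -0.15    -0.20]
  [  -0.05     0.95    -0.20]
  [   0.00    -0.25     0.90]
d = (I − A) x:
  d_A = (+0.85)·1650 + (-0.15)·950 + (-0.20)·500 = 1160.00
  d_F = (-0.05)·1650 + (+0.95)·950 + (-0.20)·500 = 720.00
  d_C = (+0.00)·1650 + (-0.25)·950 + (+0.90)·500 = 212.50

d_C = 212.50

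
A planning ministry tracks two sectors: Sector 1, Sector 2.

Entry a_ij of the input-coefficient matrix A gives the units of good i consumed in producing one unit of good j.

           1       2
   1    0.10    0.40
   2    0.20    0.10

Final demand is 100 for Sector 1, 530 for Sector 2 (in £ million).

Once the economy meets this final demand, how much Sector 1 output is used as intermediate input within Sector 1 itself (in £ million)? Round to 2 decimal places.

I − A =
  [   0.90    -0.40]
  [  -0.20     0.90]
det(I−A) = (0.90)(0.90) − (-0.40)(-0.20) = 0.7300
adj(I−A) = [[0.90, 0.40], [0.20, 0.90]]
(I − A)⁻¹ = adj(I−A) / det(I−A) ≈
  [   1.2329     0.5479]
  [   0.2740     1.2329]
First solve x = (I − A)⁻¹ d = adj(I−A)·d / det(I−A); in particular x_1 = (0.90·100 + 0.40·530) / 0.7300 = 302.00 / 0.7300 ≈ 413.6986.
Intermediate flow from 1 to 1: z_11 = a_11 · x_1 = 0.10 × 302.00 / 0.7300 = 30.20 / 0.7300 ≈ 41.37.

z_11 = 41.37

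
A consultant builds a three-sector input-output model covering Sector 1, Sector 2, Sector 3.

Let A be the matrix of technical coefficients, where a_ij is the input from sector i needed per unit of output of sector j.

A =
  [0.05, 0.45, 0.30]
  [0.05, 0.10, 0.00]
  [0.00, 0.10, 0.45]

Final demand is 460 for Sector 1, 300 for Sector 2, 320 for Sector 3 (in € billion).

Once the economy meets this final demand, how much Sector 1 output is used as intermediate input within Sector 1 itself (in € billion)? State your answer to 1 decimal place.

z_11 = 43.5

I − A =
  [   0.95    -0.45    -0.30]
  [  -0.05     0.90     0.00]
  [   0.00    -0.10     0.55]
Cofactors of I−A, C_ij = (−1)^(i+j)·(minor ij) (rows/columns in the sector order above):
  C_11 = (0.90)(0.55) − (0.00)(-0.10) = 0.4950
  C_12 = −[(-0.05)(0.55) − (0.00)(0.00)] = 0.0275
  C_13 = (-0.05)(-0.10) − (0.90)(0.00) = 0.0050
  C_21 = −[(-0.45)(0.55) − (-0.30)(-0.10)] = 0.2775
  C_22 = (0.95)(0.55) − (-0.30)(0.00) = 0.5225
  C_23 = −[(0.95)(-0.10) − (-0.45)(0.00)] = 0.0950
  C_31 = (-0.45)(0.00) − (-0.30)(0.90) = 0.2700
  C_32 = −[(0.95)(0.00) − (-0.30)(-0.05)] = 0.0150
  C_33 = (0.95)(0.90) − (-0.45)(-0.05) = 0.8325
det(I−A) = Σ_j (I−A)_1j·C_1j = (0.95)(0.4950) + (-0.45)(0.0275) + (-0.30)(0.0050) = 0.456375
adj(I−A) = Cᵀ =
  [ 0.4950   0.2775   0.2700]
  [ 0.0275   0.5225   0.0150]
  [ 0.0050   0.0950   0.8325]
(I − A)⁻¹ = adj(I−A) / det(I−A) ≈
  [   1.0846     0.6081     0.5916]
  [   0.0603     1.1449     0.0329]
  [   0.0110     0.2082     1.8242]
First solve x = (I − A)⁻¹ d = adj(I−A)·d / det(I−A); in particular x_1 = (0.4950·460 + 0.2775·300 + 0.2700·320) / 0.456375 = 397.35 / 0.456375 ≈ 870.666.
Intermediate flow from 1 to 1: z_11 = a_11 · x_1 = 0.05 × 397.35 / 0.456375 = 19.8675 / 0.456375 ≈ 43.5.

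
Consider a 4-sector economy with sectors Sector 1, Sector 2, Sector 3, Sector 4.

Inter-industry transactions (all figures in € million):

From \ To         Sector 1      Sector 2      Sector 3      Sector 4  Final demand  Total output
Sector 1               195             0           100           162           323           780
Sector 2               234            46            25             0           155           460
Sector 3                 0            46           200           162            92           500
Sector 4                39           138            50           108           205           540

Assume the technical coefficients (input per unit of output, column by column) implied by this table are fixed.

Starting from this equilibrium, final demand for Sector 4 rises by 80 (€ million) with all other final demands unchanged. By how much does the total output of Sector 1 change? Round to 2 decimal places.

Technical coefficients a_ij = z_ij / X_j:
  a_11 = 195/780 = 0.25, a_21 = 234/780 = 0.30, a_31 = 0/780 = 0.00, a_41 = 39/780 = 0.05
  a_12 = 0/460 = 0.00, a_22 = 46/460 = 0.10, a_32 = 46/460 = 0.10, a_42 = 138/460 = 0.30
  a_13 = 100/500 = 0.20, a_23 = 25/500 = 0.05, a_33 = 200/500 = 0.40, a_43 = 50/500 = 0.10
  a_14 = 162/540 = 0.30, a_24 = 0/540 = 0.00, a_34 = 162/540 = 0.30, a_44 = 108/540 = 0.20
I − A =
  [   0.75     0.00    -0.20    -0.30]
  [  -0.30     0.90    -0.05     0.00]
  [   0.00    -0.10     0.60    -0.30]
  [  -0.05    -0.30    -0.10     0.80]
Compute the cofactors C_ij = (−1)^(i+j)·(3×3 minor ij) of I−A; the adjugate is their transpose:
adj(I−A) = Cᵀ =
  [ 0.39650   0.09100   0.17550   0.21450]
  [ 0.13575   0.32550   0.08625   0.08325]
  [ 0.06450   0.12600   0.49950   0.21150]
  [ 0.08375   0.14350   0.10575   0.39525]
det(I−A) = Σ_j (I−A)_1j·C_1j = (0.75)(0.39650) + (0.00)(0.13575) + (-0.20)(0.06450) + (-0.30)(0.08375) = 0.25935
(I − A)⁻¹ = adj(I−A) / det(I−A) ≈
  [   1.5288     0.3509     0.6767     0.8271]
  [   0.5234     1.2551     0.3326     0.3210]
  [   0.2487     0.4858     1.9260     0.8155]
  [   0.3229     0.5533     0.4078     1.5240]
Δx = (I − A)⁻¹ Δd with Δd having +80 in the Sector 4 component and 0 elsewhere.
So Δx_1 = L_14 · (+80), where L_14 = adj(I−A)_14 / det(I−A) = 0.21450 / 0.25935.
Δx_1 = 0.21450 × (+80) / 0.25935 = 17.16 / 0.25935 ≈ 66.17.

Δx_1 = 66.17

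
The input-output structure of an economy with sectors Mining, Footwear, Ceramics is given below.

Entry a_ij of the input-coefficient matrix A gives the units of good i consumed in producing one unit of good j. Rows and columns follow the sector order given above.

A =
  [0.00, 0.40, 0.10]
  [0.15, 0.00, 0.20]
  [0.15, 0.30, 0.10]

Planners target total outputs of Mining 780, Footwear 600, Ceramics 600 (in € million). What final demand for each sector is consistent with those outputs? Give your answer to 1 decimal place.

d_M = 480.0, d_F = 363.0, d_C = 243.0

I − A =
  [   1.00    -0.40    -0.10]
  [  -0.15     1.00    -0.20]
  [  -0.15    -0.30     0.90]
d = (I − A) x:
  d_M = (+1.00)·780 + (-0.40)·600 + (-0.10)·600 = 480.0
  d_F = (-0.15)·780 + (+1.00)·600 + (-0.20)·600 = 363.0
  d_C = (-0.15)·780 + (-0.30)·600 + (+0.90)·600 = 243.0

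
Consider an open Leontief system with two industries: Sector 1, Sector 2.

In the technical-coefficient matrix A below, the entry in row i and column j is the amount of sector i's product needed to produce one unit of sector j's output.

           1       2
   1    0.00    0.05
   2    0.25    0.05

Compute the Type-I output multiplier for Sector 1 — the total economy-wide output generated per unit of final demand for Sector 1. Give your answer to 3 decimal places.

m_1 = 1.280

I − A =
  [   1.00    -0.05]
  [  -0.25     0.95]
det(I−A) = (1.00)(0.95) − (-0.05)(-0.25) = 0.9375
adj(I−A) = [[0.95, 0.05], [0.25, 1.00]]
(I − A)⁻¹ = adj(I−A) / det(I−A) ≈
  [   1.0133     0.0533]
  [   0.2667     1.0667]
The output multiplier for sector j is the column-j sum of the Leontief inverse (I − A)⁻¹ = adj(I−A) / det(I−A).
Column 1 of adj(I−A): (0.95, 0.25); det(I−A) = 0.9375.
m_1 = (0.95 + 0.25) / 0.9375 = 1.20 / 0.9375 = 1.280.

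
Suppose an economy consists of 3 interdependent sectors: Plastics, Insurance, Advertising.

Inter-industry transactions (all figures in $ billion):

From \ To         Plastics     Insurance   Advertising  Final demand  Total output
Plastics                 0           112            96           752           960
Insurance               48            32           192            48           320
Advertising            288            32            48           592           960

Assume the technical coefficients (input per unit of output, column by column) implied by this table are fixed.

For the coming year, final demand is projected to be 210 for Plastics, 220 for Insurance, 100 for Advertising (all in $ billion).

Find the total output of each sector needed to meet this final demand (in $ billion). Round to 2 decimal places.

x_P = 346.42, x_I = 318.85, x_A = 248.22

Technical coefficients a_ij = z_ij / X_j:
  a_PP = 0/960 = 0.00, a_IP = 48/960 = 0.05, a_AP = 288/960 = 0.30
  a_PI = 112/320 = 0.35, a_II = 32/320 = 0.10, a_AI = 32/320 = 0.10
  a_PA = 96/960 = 0.10, a_IA = 192/960 = 0.20, a_AA = 48/960 = 0.05
I − A =
  [   1.00    -0.35    -0.10]
  [  -0.05     0.90    -0.20]
  [  -0.30    -0.10     0.95]
Cofactors of I−A, C_ij = (−1)^(i+j)·(minor ij) (rows/columns in the sector order above):
  C_11 = (0.90)(0.95) − (-0.20)(-0.10) = 0.8350
  C_12 = −[(-0.05)(0.95) − (-0.20)(-0.30)] = 0.1075
  C_13 = (-0.05)(-0.10) − (0.90)(-0.30) = 0.2750
  C_21 = −[(-0.35)(0.95) − (-0.10)(-0.10)] = 0.3425
  C_22 = (1.00)(0.95) − (-0.10)(-0.30) = 0.9200
  C_23 = −[(1.00)(-0.10) − (-0.35)(-0.30)] = 0.2050
  C_31 = (-0.35)(-0.20) − (-0.10)(0.90) = 0.1600
  C_32 = −[(1.00)(-0.20) − (-0.10)(-0.05)] = 0.2050
  C_33 = (1.00)(0.90) − (-0.35)(-0.05) = 0.8825
det(I−A) = Σ_j (I−A)_1j·C_1j = (1.00)(0.8350) + (-0.35)(0.1075) + (-0.10)(0.2750) = 0.769875
adj(I−A) = Cᵀ =
  [ 0.8350   0.3425   0.1600]
  [ 0.1075   0.9200   0.2050]
  [ 0.2750   0.2050   0.8825]
(I − A)⁻¹ = adj(I−A) / det(I−A) ≈
  [   1.0846     0.4449     0.2078]
  [   0.1396     1.1950     0.2663]
  [   0.3572     0.2663     1.1463]
x = (I − A)⁻¹ d = adj(I−A)·d / det(I−A), with det(I−A) = 0.769875:
  x_P = (0.8350·210 + 0.3425·220 + 0.1600·100) / 0.769875 = 266.70 / 0.769875 ≈ 346.42
  x_I = (0.1075·210 + 0.9200·220 + 0.2050·100) / 0.769875 = 245.475 / 0.769875 ≈ 318.85
  x_A = (0.2750·210 + 0.2050·220 + 0.8825·100) / 0.769875 = 191.10 / 0.769875 ≈ 248.22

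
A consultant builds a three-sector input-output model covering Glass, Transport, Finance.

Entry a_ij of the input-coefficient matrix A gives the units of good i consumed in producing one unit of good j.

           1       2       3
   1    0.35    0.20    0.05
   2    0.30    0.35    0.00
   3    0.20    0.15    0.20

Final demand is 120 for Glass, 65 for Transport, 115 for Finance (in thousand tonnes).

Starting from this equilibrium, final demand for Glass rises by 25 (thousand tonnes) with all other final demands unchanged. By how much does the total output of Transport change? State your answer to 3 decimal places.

Δx_2 = 21.333

I − A =
  [   0.65    -0.20    -0.05]
  [  -0.30     0.65     0.00]
  [  -0.20    -0.15     0.80]
Cofactors of I−A, C_ij = (−1)^(i+j)·(minor ij) (rows/columns in the sector order above):
  C_11 = (0.65)(0.80) − (0.00)(-0.15) = 0.5200
  C_12 = −[(-0.30)(0.80) − (0.00)(-0.20)] = 0.2400
  C_13 = (-0.30)(-0.15) − (0.65)(-0.20) = 0.1750
  C_21 = −[(-0.20)(0.80) − (-0.05)(-0.15)] = 0.1675
  C_22 = (0.65)(0.80) − (-0.05)(-0.20) = 0.5100
  C_23 = −[(0.65)(-0.15) − (-0.20)(-0.20)] = 0.1375
  C_31 = (-0.20)(0.00) − (-0.05)(0.65) = 0.0325
  C_32 = −[(0.65)(0.00) − (-0.05)(-0.30)] = 0.0150
  C_33 = (0.65)(0.65) − (-0.20)(-0.30) = 0.3625
det(I−A) = Σ_j (I−A)_1j·C_1j = (0.65)(0.5200) + (-0.20)(0.2400) + (-0.05)(0.1750) = 0.28125
adj(I−A) = Cᵀ =
  [ 0.5200   0.1675   0.0325]
  [ 0.2400   0.5100   0.0150]
  [ 0.1750   0.1375   0.3625]
(I − A)⁻¹ = adj(I−A) / det(I−A) ≈
  [   1.8489     0.5956     0.1156]
  [   0.8533     1.8133     0.0533]
  [   0.6222     0.4889     1.2889]
Δx = (I − A)⁻¹ Δd with Δd having +25 in the Glass component and 0 elsewhere.
So Δx_2 = L_21 · (+25), where L_21 = adj(I−A)_21 / det(I−A) = 0.2400 / 0.28125.
Δx_2 = 0.2400 × (+25) / 0.28125 = 6.00 / 0.28125 ≈ 21.333.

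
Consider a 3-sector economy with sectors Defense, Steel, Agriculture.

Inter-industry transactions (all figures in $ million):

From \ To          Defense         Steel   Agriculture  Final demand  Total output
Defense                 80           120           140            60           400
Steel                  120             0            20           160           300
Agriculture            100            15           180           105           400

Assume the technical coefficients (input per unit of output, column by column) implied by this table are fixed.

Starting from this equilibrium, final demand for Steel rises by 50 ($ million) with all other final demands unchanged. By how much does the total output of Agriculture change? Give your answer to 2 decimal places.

Δx_3 = 25.52

Technical coefficients a_ij = z_ij / X_j:
  a_11 = 80/400 = 0.20, a_21 = 120/400 = 0.30, a_31 = 100/400 = 0.25
  a_12 = 120/300 = 0.40, a_22 = 0/300 = 0.00, a_32 = 15/300 = 0.05
  a_13 = 140/400 = 0.35, a_23 = 20/400 = 0.05, a_33 = 180/400 = 0.45
I − A =
  [   0.80    -0.40    -0.35]
  [  -0.30     1.00    -0.05]
  [  -0.25    -0.05     0.55]
Cofactors of I−A, C_ij = (−1)^(i+j)·(minor ij) (rows/columns in the sector order above):
  C_11 = (1.00)(0.55) − (-0.05)(-0.05) = 0.5475
  C_12 = −[(-0.30)(0.55) − (-0.05)(-0.25)] = 0.1775
  C_13 = (-0.30)(-0.05) − (1.00)(-0.25) = 0.2650
  C_21 = −[(-0.40)(0.55) − (-0.35)(-0.05)] = 0.2375
  C_22 = (0.80)(0.55) − (-0.35)(-0.25) = 0.3525
  C_23 = −[(0.80)(-0.05) − (-0.40)(-0.25)] = 0.1400
  C_31 = (-0.40)(-0.05) − (-0.35)(1.00) = 0.3700
  C_32 = −[(0.80)(-0.05) − (-0.35)(-0.30)] = 0.1450
  C_33 = (0.80)(1.00) − (-0.40)(-0.30) = 0.6800
det(I−A) = Σ_j (I−A)_1j·C_1j = (0.80)(0.5475) + (-0.40)(0.1775) + (-0.35)(0.2650) = 0.27425
adj(I−A) = Cᵀ =
  [ 0.5475   0.2375   0.3700]
  [ 0.1775   0.3525   0.1450]
  [ 0.2650   0.1400   0.6800]
(I − A)⁻¹ = adj(I−A) / det(I−A) ≈
  [   1.9964     0.8660     1.3491]
  [   0.6472     1.2853     0.5287]
  [   0.9663     0.5105     2.4795]
Δx = (I − A)⁻¹ Δd with Δd having +50 in the Steel component and 0 elsewhere.
So Δx_3 = L_32 · (+50), where L_32 = adj(I−A)_32 / det(I−A) = 0.1400 / 0.27425.
Δx_3 = 0.1400 × (+50) / 0.27425 = 7.00 / 0.27425 ≈ 25.52.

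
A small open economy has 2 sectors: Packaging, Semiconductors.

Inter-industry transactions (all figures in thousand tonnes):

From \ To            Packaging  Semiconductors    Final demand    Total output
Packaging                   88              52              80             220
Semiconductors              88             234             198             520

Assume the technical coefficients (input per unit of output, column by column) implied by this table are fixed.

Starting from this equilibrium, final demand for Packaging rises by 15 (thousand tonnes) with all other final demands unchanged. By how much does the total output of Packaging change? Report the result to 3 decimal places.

Δx_1 = 28.448

Technical coefficients a_ij = z_ij / X_j:
  a_11 = 88/220 = 0.40, a_21 = 88/220 = 0.40
  a_12 = 52/520 = 0.10, a_22 = 234/520 = 0.45
I − A =
  [   0.60    -0.10]
  [  -0.40     0.55]
det(I−A) = (0.60)(0.55) − (-0.10)(-0.40) = 0.2900
adj(I−A) = [[0.55, 0.10], [0.40, 0.60]]
(I − A)⁻¹ = adj(I−A) / det(I−A) ≈
  [   1.8966     0.3448]
  [   1.3793     2.0690]
Δx = (I − A)⁻¹ Δd with Δd having +15 in the Packaging component and 0 elsewhere.
So Δx_1 = L_11 · (+15), where L_11 = adj(I−A)_11 / det(I−A) = 0.55 / 0.2900.
Δx_1 = 0.55 × (+15) / 0.2900 = 8.25 / 0.2900 ≈ 28.448.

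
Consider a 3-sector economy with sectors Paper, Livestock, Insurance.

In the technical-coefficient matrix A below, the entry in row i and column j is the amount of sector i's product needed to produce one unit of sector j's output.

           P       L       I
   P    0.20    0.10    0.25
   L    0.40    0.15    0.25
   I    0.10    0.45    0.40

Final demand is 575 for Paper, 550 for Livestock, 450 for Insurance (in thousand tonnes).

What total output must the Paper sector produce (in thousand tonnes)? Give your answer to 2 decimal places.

x_P = 1910.38

I − A =
  [   0.80    -0.10    -0.25]
  [  -0.40     0.85    -0.25]
  [  -0.10    -0.45     0.60]
Cofactors of I−A, C_ij = (−1)^(i+j)·(minor ij) (rows/columns in the sector order above):
  C_11 = (0.85)(0.60) − (-0.25)(-0.45) = 0.3975
  C_12 = −[(-0.40)(0.60) − (-0.25)(-0.10)] = 0.2650
  C_13 = (-0.40)(-0.45) − (0.85)(-0.10) = 0.2650
  C_21 = −[(-0.10)(0.60) − (-0.25)(-0.45)] = 0.1725
  C_22 = (0.80)(0.60) − (-0.25)(-0.10) = 0.4550
  C_23 = −[(0.80)(-0.45) − (-0.10)(-0.10)] = 0.3700
  C_31 = (-0.10)(-0.25) − (-0.25)(0.85) = 0.2375
  C_32 = −[(0.80)(-0.25) − (-0.25)(-0.40)] = 0.3000
  C_33 = (0.80)(0.85) − (-0.10)(-0.40) = 0.6400
det(I−A) = Σ_j (I−A)_1j·C_1j = (0.80)(0.3975) + (-0.10)(0.2650) + (-0.25)(0.2650) = 0.22525
adj(I−A) = Cᵀ =
  [ 0.3975   0.1725   0.2375]
  [ 0.2650   0.4550   0.3000]
  [ 0.2650   0.3700   0.6400]
(I − A)⁻¹ = adj(I−A) / det(I−A) ≈
  [   1.7647     0.7658     1.0544]
  [   1.1765     2.0200     1.3319]
  [   1.1765     1.6426     2.8413]
x = (I − A)⁻¹ d = adj(I−A)·d / det(I−A), with det(I−A) = 0.22525:
  x_P = (0.3975·575 + 0.1725·550 + 0.2375·450) / 0.22525 = 430.3125 / 0.22525 ≈ 1910.38
  x_L = (0.2650·575 + 0.4550·550 + 0.3000·450) / 0.22525 = 537.625 / 0.22525 ≈ 2386.79
  x_I = (0.2650·575 + 0.3700·550 + 0.6400·450) / 0.22525 = 643.875 / 0.22525 ≈ 2858.49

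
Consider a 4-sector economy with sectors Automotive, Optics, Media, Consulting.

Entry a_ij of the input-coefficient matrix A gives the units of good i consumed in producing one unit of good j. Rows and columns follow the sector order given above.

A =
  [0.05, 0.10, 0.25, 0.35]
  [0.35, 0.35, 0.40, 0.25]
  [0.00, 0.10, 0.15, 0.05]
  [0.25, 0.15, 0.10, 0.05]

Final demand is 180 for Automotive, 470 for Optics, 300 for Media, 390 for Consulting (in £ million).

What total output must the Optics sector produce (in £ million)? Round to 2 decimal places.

I − A =
  [   0.95    -0.10    -0.25    -0.35]
  [  -0.35     0.65    -0.40    -0.25]
  [   0.00    -0.10     0.85    -0.05]
  [  -0.25    -0.15    -0.10     0.95]
Compute the cofactors C_ij = (−1)^(i+j)·(3×3 minor ij) of I−A; the adjugate is their transpose:
adj(I−A) = Cᵀ =
  [ 0.446250   0.154000   0.229250   0.217000]
  [ 0.339000   0.684875   0.460750   0.329375]
  [ 0.050250   0.089875   0.436250   0.065125]
  [ 0.176250   0.158125   0.179000   0.448375]
det(I−A) = Σ_j (I−A)_1j·C_1j = (0.95)(0.446250) + (-0.10)(0.339000) + (-0.25)(0.050250) + (-0.35)(0.176250) = 0.3157875
(I − A)⁻¹ = adj(I−A) / det(I−A) ≈
  [   1.4131     0.4877     0.7260     0.6872]
  [   1.0735     2.1688     1.4591     1.0430]
  [   0.1591     0.2846     1.3815     0.2062]
  [   0.5581     0.5007     0.5668     1.4199]
x = (I − A)⁻¹ d = adj(I−A)·d / det(I−A), with det(I−A) = 0.3157875:
  x_A = (0.446250·180 + 0.154000·470 + 0.229250·300 + 0.217000·390) / 0.3157875 = 306.11 / 0.3157875 ≈ 969.35
  x_O = (0.339000·180 + 0.684875·470 + 0.460750·300 + 0.329375·390) / 0.3157875 = 649.5925 / 0.3157875 ≈ 2057.06
  x_M = (0.050250·180 + 0.089875·470 + 0.436250·300 + 0.065125·390) / 0.3157875 = 207.56 / 0.3157875 ≈ 657.28
  x_C = (0.176250·180 + 0.158125·470 + 0.179000·300 + 0.448375·390) / 0.3157875 = 334.61 / 0.3157875 ≈ 1059.60

x_O = 2057.06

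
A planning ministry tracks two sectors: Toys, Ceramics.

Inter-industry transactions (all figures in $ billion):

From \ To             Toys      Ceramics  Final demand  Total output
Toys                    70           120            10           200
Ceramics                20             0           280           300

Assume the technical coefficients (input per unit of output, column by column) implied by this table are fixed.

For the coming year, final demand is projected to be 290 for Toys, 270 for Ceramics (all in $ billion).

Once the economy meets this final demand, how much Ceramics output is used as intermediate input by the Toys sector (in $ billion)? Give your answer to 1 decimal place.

z_CT = 65.2

Technical coefficients a_ij = z_ij / X_j:
  a_TT = 70/200 = 0.35, a_CT = 20/200 = 0.10
  a_TC = 120/300 = 0.40, a_CC = 0/300 = 0.00
I − A =
  [   0.65    -0.40]
  [  -0.10     1.00]
det(I−A) = (0.65)(1.00) − (-0.40)(-0.10) = 0.6100
adj(I−A) = [[1.00, 0.40], [0.10, 0.65]]
(I − A)⁻¹ = adj(I−A) / det(I−A) ≈
  [   1.6393     0.6557]
  [   0.1639     1.0656]
First solve x = (I − A)⁻¹ d = adj(I−A)·d / det(I−A); in particular x_T = (1.00·290 + 0.40·270) / 0.6100 = 398.00 / 0.6100 ≈ 652.459.
Intermediate flow from C to T: z_CT = a_CT · x_T = 0.10 × 398.00 / 0.6100 = 39.80 / 0.6100 ≈ 65.2.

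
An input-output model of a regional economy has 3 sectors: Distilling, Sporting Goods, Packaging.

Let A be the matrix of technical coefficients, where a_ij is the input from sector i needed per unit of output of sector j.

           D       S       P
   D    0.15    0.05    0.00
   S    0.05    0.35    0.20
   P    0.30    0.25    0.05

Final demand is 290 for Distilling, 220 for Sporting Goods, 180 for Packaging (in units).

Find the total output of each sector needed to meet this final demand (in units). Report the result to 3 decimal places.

x_D = 370.702, x_S = 501.939, x_P = 438.627

I − A =
  [   0.85    -0.05     0.00]
  [  -0.05     0.65    -0.20]
  [  -0.30    -0.25     0.95]
Cofactors of I−A, C_ij = (−1)^(i+j)·(minor ij) (rows/columns in the sector order above):
  C_11 = (0.65)(0.95) − (-0.20)(-0.25) = 0.5675
  C_12 = −[(-0.05)(0.95) − (-0.20)(-0.30)] = 0.1075
  C_13 = (-0.05)(-0.25) − (0.65)(-0.30) = 0.2075
  C_21 = −[(-0.05)(0.95) − (0.00)(-0.25)] = 0.0475
  C_22 = (0.85)(0.95) − (0.00)(-0.30) = 0.8075
  C_23 = −[(0.85)(-0.25) − (-0.05)(-0.30)] = 0.2275
  C_31 = (-0.05)(-0.20) − (0.00)(0.65) = 0.0100
  C_32 = −[(0.85)(-0.20) − (0.00)(-0.05)] = 0.1700
  C_33 = (0.85)(0.65) − (-0.05)(-0.05) = 0.5500
det(I−A) = Σ_j (I−A)_1j·C_1j = (0.85)(0.5675) + (-0.05)(0.1075) + (0.00)(0.2075) = 0.4770
adj(I−A) = Cᵀ =
  [ 0.5675   0.0475   0.0100]
  [ 0.1075   0.8075   0.1700]
  [ 0.2075   0.2275   0.5500]
(I − A)⁻¹ = adj(I−A) / det(I−A) ≈
  [   1.1897     0.0996     0.0210]
  [   0.2254     1.6929     0.3564]
  [   0.4350     0.4769     1.1530]
x = (I − A)⁻¹ d = adj(I−A)·d / det(I−A), with det(I−A) = 0.4770:
  x_D = (0.5675·290 + 0.0475·220 + 0.0100·180) / 0.4770 = 176.825 / 0.4770 ≈ 370.702
  x_S = (0.1075·290 + 0.8075·220 + 0.1700·180) / 0.4770 = 239.425 / 0.4770 ≈ 501.939
  x_P = (0.2075·290 + 0.2275·220 + 0.5500·180) / 0.4770 = 209.225 / 0.4770 ≈ 438.627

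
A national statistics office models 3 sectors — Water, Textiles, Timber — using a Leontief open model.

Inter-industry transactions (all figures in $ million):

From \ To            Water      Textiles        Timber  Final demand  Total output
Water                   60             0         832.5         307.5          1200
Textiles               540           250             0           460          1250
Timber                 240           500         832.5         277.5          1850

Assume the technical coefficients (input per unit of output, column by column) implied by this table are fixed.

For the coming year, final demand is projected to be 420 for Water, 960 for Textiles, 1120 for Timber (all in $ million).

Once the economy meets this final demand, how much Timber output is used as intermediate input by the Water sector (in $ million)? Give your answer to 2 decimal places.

z_31 = 574.19

Technical coefficients a_ij = z_ij / X_j:
  a_11 = 60/1200 = 0.05, a_21 = 540/1200 = 0.45, a_31 = 240/1200 = 0.20
  a_12 = 0/1250 = 0.00, a_22 = 250/1250 = 0.20, a_32 = 500/1250 = 0.40
  a_13 = 832.5/1850 = 0.45, a_23 = 0/1850 = 0.00, a_33 = 832.5/1850 = 0.45
I − A =
  [   0.95     0.00    -0.45]
  [  -0.45     0.80     0.00]
  [  -0.20    -0.40     0.55]
Cofactors of I−A, C_ij = (−1)^(i+j)·(minor ij) (rows/columns in the sector order above):
  C_11 = (0.80)(0.55) − (0.00)(-0.40) = 0.4400
  C_12 = −[(-0.45)(0.55) − (0.00)(-0.20)] = 0.2475
  C_13 = (-0.45)(-0.40) − (0.80)(-0.20) = 0.3400
  C_21 = −[(0.00)(0.55) − (-0.45)(-0.40)] = 0.1800
  C_22 = (0.95)(0.55) − (-0.45)(-0.20) = 0.4325
  C_23 = −[(0.95)(-0.40) − (0.00)(-0.20)] = 0.3800
  C_31 = (0.00)(0.00) − (-0.45)(0.80) = 0.3600
  C_32 = −[(0.95)(0.00) − (-0.45)(-0.45)] = 0.2025
  C_33 = (0.95)(0.80) − (0.00)(-0.45) = 0.7600
det(I−A) = Σ_j (I−A)_1j·C_1j = (0.95)(0.4400) + (0.00)(0.2475) + (-0.45)(0.3400) = 0.2650
adj(I−A) = Cᵀ =
  [ 0.4400   0.1800   0.3600]
  [ 0.2475   0.4325   0.2025]
  [ 0.3400   0.3800   0.7600]
(I − A)⁻¹ = adj(I−A) / det(I−A) ≈
  [   1.6604     0.6792     1.3585]
  [   0.9340     1.6321     0.7642]
  [   1.2830     1.4340     2.8679]
First solve x = (I − A)⁻¹ d = adj(I−A)·d / det(I−A); in particular x_1 = (0.4400·420 + 0.1800·960 + 0.3600·1120) / 0.2650 = 760.80 / 0.2650 ≈ 2870.9434.
Intermediate flow from 3 to 1: z_31 = a_31 · x_1 = 0.20 × 760.80 / 0.2650 = 152.16 / 0.2650 ≈ 574.19.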